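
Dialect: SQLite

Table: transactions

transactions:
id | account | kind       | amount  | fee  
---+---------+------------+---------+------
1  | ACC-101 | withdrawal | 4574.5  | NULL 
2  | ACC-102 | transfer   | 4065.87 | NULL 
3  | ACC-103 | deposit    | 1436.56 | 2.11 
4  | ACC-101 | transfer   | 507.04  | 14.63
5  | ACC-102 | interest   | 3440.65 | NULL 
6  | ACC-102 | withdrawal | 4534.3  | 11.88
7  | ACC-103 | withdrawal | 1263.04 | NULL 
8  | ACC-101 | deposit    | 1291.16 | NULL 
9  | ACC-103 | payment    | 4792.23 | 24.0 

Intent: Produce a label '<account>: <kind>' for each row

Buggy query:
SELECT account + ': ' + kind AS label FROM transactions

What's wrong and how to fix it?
Bug: SQLite uses || for string concatenation; + coerces text to numbers (yielding 0)

Fix: Replace + with || to concatenate text

Corrected query:
SELECT account || ': ' || kind AS label FROM transactions

Result:
label              
-------------------
ACC-101: withdrawal
ACC-102: transfer  
ACC-103: deposit   
ACC-101: transfer  
ACC-102: interest  
ACC-102: withdrawal
ACC-103: withdrawal
ACC-101: deposit   
ACC-103: payment   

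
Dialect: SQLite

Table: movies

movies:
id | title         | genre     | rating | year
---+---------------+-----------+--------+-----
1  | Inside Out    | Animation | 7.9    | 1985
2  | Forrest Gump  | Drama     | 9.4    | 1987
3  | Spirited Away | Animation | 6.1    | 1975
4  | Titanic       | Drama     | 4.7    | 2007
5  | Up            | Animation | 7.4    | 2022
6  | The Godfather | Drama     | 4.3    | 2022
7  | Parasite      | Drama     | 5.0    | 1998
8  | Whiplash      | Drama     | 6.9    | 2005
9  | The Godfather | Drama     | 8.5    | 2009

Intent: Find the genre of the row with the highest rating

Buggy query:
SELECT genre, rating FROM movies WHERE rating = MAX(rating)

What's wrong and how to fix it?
Bug: MAX(rating) is an aggregate and cannot be used directly in WHERE

Fix: Wrap MAX in a scalar subquery so WHERE compares against a single value

Corrected query:
SELECT genre, rating FROM movies WHERE rating = (SELECT MAX(rating) FROM movies)

Result:
genre | rating
------+-------
Drama | 9.4   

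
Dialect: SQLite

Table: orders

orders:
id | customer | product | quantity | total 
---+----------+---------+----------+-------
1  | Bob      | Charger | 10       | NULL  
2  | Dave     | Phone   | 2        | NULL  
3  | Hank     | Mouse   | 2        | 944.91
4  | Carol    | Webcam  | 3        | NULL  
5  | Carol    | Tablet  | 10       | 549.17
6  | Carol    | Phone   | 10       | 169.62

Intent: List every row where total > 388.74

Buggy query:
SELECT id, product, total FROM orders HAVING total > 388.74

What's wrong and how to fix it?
Bug: This is a non-aggregate query (no GROUP BY, no aggregates), so in SQLite the HAVING clause is invalid here; a row-level condition belongs in WHERE

Fix: Replace HAVING with WHERE since the condition applies to individual rows

Corrected query:
SELECT id, product, total FROM orders WHERE total > 388.74

Result:
id | product | total 
---+---------+-------
3  | Mouse   | 944.91
5  | Tablet  | 549.17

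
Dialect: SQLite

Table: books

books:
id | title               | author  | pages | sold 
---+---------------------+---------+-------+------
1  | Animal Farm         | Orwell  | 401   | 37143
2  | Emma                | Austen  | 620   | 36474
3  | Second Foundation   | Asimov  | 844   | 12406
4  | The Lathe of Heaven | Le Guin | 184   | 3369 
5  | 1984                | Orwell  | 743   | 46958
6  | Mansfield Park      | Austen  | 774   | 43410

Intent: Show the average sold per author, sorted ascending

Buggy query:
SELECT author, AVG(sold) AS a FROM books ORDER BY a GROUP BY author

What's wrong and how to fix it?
Bug: ORDER BY appears before GROUP BY; SQL clause order requires GROUP BY first

Fix: Reorder: SELECT … FROM … GROUP BY … ORDER BY …

Corrected query:
SELECT author, AVG(sold) AS a FROM books GROUP BY author ORDER BY a

Result:
author  | a      
--------+--------
Le Guin | 3369   
Asimov  | 12406  
Austen  | 39942  
Orwell  | 42050.5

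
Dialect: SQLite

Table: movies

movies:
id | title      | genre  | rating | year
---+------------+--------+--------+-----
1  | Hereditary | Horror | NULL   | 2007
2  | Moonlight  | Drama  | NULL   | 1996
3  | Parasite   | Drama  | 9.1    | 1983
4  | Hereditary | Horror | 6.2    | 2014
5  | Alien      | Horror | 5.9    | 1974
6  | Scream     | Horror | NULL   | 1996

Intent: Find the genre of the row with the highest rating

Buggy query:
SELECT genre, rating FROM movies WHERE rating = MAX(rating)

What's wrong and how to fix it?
Bug: MAX(rating) is an aggregate and cannot be used directly in WHERE

Fix: Wrap MAX in a scalar subquery so WHERE compares against a single value

Corrected query:
SELECT genre, rating FROM movies WHERE rating = (SELECT MAX(rating) FROM movies)

Result:
genre | rating
------+-------
Drama | 9.1   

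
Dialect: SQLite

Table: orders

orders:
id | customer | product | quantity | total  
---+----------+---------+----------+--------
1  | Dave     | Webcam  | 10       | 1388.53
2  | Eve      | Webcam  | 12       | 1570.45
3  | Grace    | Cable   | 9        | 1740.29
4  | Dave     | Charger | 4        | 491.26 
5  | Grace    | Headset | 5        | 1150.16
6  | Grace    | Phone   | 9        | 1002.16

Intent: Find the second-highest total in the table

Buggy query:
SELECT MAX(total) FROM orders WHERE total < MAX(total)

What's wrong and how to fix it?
Bug: MAX(total) on the right of the comparison is an aggregate-in-WHERE error

Fix: Compute the overall MAX in a subquery, then take MAX of rows below it

Corrected query:
SELECT MAX(total) FROM orders WHERE total < (SELECT MAX(total) FROM orders)

Result:
MAX(total)
----------
1570.45   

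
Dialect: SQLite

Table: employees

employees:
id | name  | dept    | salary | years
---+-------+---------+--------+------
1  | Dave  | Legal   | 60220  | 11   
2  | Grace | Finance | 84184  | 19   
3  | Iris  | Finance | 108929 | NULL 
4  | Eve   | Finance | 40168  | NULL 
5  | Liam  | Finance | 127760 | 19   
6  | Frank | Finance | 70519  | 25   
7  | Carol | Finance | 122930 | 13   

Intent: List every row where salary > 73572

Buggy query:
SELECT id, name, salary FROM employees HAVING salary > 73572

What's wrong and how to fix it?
Bug: HAVING filters the output of aggregation, but this query has no GROUP BY and no aggregate functions, so SQLite rejects it (HAVING clause on a non-aggregate query); the condition here is per row

Fix: Use WHERE for row-level filtering

Corrected query:
SELECT id, name, salary FROM employees WHERE salary > 73572

Result:
id | name  | salary
---+-------+-------
2  | Grace | 84184 
3  | Iris  | 108929
5  | Liam  | 127760
7  | Carol | 122930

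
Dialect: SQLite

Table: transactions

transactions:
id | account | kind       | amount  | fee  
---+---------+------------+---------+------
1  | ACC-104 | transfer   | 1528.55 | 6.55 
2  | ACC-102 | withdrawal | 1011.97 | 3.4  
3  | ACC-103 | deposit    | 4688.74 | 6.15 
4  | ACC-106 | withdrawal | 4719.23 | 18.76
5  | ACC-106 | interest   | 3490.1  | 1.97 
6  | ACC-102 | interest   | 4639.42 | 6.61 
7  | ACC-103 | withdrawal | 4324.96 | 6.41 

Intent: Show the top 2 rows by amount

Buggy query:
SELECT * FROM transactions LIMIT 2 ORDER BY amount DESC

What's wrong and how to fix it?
Bug: LIMIT must come after ORDER BY

Fix: Sort with ORDER BY, then apply LIMIT

Corrected query:
SELECT * FROM transactions ORDER BY amount DESC LIMIT 2

Result:
id | account | kind       | amount  | fee  
---+---------+------------+---------+------
4  | ACC-106 | withdrawal | 4719.23 | 18.76
3  | ACC-103 | deposit    | 4688.74 | 6.15 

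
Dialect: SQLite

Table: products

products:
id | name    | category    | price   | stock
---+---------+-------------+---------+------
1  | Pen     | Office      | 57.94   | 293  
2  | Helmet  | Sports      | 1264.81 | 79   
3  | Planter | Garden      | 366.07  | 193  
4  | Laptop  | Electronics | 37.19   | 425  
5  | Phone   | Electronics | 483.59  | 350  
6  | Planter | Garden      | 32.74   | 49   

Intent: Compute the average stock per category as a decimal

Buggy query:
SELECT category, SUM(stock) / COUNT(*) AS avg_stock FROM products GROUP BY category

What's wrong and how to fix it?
Bug: Both operands are integers, so '/' performs integer division and truncates

Fix: Multiply by 1.0 (or CAST to REAL) to force floating-point division

Corrected query:
SELECT category, SUM(stock) * 1.0 / COUNT(*) AS avg_stock FROM products GROUP BY category

Result:
category    | avg_stock
------------+----------
Electronics | 387.5    
Garden      | 121      
Office      | 293      
Sports      | 79       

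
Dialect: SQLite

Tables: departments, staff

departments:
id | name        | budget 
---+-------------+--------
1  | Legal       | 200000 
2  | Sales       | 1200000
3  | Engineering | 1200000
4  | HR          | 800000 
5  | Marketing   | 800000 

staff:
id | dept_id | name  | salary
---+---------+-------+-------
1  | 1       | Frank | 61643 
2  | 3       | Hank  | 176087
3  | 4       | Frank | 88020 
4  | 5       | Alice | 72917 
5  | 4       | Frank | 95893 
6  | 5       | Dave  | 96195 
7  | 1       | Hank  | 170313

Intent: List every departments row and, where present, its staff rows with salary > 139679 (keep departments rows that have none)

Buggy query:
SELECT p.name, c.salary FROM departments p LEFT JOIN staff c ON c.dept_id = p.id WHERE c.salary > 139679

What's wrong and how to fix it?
Bug: Filtering c.salary in WHERE discards the NULL rows produced by LEFT JOIN, turning it into an inner join

Fix: Put 'c.salary > 139679' in the JOIN's ON clause instead of WHERE

Corrected query:
SELECT p.name, c.salary FROM departments p LEFT JOIN staff c ON c.dept_id = p.id AND c.salary > 139679

Result:
name        | salary
------------+-------
Legal       | 170313
Sales       | NULL  
Engineering | 176087
HR          | NULL  
Marketing   | NULL  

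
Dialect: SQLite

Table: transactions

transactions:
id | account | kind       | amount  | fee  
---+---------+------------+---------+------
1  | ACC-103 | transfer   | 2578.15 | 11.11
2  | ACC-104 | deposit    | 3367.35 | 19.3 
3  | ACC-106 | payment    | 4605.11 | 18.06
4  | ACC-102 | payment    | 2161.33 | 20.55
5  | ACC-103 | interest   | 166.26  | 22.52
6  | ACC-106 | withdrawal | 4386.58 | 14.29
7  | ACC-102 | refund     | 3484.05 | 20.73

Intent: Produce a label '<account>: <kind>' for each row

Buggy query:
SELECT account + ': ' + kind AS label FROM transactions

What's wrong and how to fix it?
Bug: SQLite uses || for string concatenation; + coerces text to numbers (yielding 0)

Fix: Replace + with || to concatenate text

Corrected query:
SELECT account || ': ' || kind AS label FROM transactions

Result:
label              
-------------------
ACC-103: transfer  
ACC-104: deposit   
ACC-106: payment   
ACC-102: payment   
ACC-103: interest  
ACC-106: withdrawal
ACC-102: refund    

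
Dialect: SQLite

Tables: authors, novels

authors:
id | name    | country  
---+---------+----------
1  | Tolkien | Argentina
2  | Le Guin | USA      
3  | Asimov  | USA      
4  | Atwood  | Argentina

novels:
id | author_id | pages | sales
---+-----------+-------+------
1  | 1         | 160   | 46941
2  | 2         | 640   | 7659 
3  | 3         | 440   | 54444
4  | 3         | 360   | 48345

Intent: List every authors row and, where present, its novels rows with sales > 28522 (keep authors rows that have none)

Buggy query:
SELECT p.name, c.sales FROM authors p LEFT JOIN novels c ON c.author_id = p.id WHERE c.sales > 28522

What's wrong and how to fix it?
Bug: A WHERE condition on the right-hand table after LEFT JOIN drops unmatched parents

Fix: Move the right-table condition into the ON clause so unmatched parents are kept

Corrected query:
SELECT p.name, c.sales FROM authors p LEFT JOIN novels c ON c.author_id = p.id AND c.sales > 28522

Result:
name    | sales
--------+------
Tolkien | 46941
Le Guin | NULL 
Asimov  | 48345
Asimov  | 54444
Atwood  | NULL 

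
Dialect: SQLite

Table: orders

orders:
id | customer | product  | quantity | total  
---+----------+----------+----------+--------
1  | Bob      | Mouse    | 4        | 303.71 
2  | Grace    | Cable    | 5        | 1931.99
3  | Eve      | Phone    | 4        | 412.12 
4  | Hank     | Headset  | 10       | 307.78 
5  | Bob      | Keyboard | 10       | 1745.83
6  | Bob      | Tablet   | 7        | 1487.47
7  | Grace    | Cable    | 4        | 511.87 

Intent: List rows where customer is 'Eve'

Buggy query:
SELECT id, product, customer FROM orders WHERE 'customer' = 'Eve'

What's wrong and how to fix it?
Bug: 'customer' in single quotes is a string literal, not the column; the comparison is literal-vs-literal and never true

Fix: Remove the quotes around the column name (or use double quotes for an identifier)

Corrected query:
SELECT id, product, customer FROM orders WHERE customer = 'Eve'

Result:
id | product | customer
---+---------+---------
3  | Phone   | Eve     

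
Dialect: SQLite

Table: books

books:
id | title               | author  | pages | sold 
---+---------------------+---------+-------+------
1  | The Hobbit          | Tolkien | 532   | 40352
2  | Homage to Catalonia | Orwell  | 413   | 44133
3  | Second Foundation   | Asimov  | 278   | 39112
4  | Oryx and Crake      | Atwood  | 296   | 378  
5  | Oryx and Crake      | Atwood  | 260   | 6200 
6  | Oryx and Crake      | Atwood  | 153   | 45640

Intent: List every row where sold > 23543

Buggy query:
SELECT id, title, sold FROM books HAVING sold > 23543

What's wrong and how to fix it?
Bug: This is a non-aggregate query (no GROUP BY, no aggregates), so in SQLite the HAVING clause is invalid here; a row-level condition belongs in WHERE

Fix: Use WHERE for row-level filtering

Corrected query:
SELECT id, title, sold FROM books WHERE sold > 23543

Result:
id | title               | sold 
---+---------------------+------
1  | The Hobbit          | 40352
2  | Homage to Catalonia | 44133
3  | Second Foundation   | 39112
6  | Oryx and Crake      | 45640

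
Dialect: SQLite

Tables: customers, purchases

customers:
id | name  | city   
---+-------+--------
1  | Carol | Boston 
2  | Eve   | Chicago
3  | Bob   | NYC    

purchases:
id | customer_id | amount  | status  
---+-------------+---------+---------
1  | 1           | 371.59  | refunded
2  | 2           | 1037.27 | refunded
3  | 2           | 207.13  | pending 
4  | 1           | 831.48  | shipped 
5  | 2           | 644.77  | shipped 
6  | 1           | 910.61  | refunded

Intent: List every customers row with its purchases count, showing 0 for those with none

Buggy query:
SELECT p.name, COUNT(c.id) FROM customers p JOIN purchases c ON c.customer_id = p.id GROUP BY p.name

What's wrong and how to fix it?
Bug: INNER JOIN drops customers rows that have no matching purchases rows

Fix: Use LEFT JOIN so parents without children still appear (COUNT(c.id) gives 0)

Corrected query:
SELECT p.name, COUNT(c.id) FROM customers p LEFT JOIN purchases c ON c.customer_id = p.id GROUP BY p.name

Result:
name  | COUNT(c.id)
------+------------
Bob   | 0          
Carol | 3          
Eve   | 3          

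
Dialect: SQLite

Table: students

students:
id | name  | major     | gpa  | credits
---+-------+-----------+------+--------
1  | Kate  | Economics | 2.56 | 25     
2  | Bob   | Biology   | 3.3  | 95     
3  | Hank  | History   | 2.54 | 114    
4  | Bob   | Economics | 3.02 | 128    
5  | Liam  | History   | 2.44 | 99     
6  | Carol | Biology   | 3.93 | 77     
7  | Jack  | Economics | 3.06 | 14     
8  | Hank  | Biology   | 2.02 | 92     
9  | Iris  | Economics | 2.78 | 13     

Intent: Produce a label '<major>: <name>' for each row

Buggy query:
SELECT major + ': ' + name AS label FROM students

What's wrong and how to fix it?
Bug: '+' is numeric addition; on text columns SQLite converts them to 0 instead of concatenating

Fix: Replace + with || to concatenate text

Corrected query:
SELECT major || ': ' || name AS label FROM students

Result:
label          
---------------
Economics: Kate
Biology: Bob   
History: Hank  
Economics: Bob 
History: Liam  
Biology: Carol 
Economics: Jack
Biology: Hank  
Economics: Iris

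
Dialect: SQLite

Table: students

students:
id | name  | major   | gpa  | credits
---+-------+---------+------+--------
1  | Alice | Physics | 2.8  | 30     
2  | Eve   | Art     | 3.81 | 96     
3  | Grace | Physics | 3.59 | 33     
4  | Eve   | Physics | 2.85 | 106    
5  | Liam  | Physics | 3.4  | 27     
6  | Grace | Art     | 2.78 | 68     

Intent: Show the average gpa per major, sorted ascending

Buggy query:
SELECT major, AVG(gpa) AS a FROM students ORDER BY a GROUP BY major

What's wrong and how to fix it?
Bug: GROUP BY must precede ORDER BY

Fix: Reorder: SELECT … FROM … GROUP BY … ORDER BY …

Corrected query:
SELECT major, AVG(gpa) AS a FROM students GROUP BY major ORDER BY a

Result:
major   | a    
--------+------
Physics | 3.16 
Art     | 3.295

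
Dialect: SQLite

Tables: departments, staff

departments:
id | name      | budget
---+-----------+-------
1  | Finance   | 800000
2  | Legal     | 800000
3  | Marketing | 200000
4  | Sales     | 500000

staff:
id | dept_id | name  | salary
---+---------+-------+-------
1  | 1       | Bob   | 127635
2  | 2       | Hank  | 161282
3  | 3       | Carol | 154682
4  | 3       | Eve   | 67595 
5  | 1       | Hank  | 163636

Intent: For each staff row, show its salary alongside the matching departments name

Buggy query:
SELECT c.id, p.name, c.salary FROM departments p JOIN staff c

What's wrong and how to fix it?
Bug: JOIN with no ON clause produces a cartesian product; every staff row pairs with every departments row

Fix: Add ON c.dept_id = p.id to the JOIN

Corrected query:
SELECT c.id, p.name, c.salary FROM departments p JOIN staff c ON c.dept_id = p.id

Result:
id | name      | salary
---+-----------+-------
1  | Finance   | 127635
2  | Legal     | 161282
3  | Marketing | 154682
4  | Marketing | 67595 
5  | Finance   | 163636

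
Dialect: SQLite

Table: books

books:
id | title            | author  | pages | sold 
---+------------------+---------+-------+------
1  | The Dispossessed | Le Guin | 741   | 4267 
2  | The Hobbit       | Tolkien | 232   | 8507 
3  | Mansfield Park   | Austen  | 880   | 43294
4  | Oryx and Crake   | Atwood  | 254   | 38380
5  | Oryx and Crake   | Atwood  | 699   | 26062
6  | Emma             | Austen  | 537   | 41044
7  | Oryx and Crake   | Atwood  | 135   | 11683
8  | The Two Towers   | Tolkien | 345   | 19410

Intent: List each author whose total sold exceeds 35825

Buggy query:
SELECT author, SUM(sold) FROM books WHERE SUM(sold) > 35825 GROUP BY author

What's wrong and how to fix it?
Bug: Aggregate functions cannot appear in a WHERE clause

Fix: Use HAVING (which filters groups after aggregation) instead of WHERE

Corrected query:
SELECT author, SUM(sold) FROM books GROUP BY author HAVING SUM(sold) > 35825

Result:
author | SUM(sold)
-------+----------
Atwood | 76125    
Austen | 84338    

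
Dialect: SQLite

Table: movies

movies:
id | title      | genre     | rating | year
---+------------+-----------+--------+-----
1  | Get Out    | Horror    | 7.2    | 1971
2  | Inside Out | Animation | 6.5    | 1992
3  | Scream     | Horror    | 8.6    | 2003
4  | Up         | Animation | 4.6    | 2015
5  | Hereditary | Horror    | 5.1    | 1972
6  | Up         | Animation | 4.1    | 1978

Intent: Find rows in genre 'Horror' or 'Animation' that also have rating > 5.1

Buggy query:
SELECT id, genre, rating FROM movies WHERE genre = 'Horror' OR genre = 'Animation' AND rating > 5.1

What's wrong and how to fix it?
Bug: Without parentheses, AND is evaluated before OR, so the rating filter only applies to the 'Animation' branch

Fix: Add parentheses around the OR so the AND applies to both alternatives

Corrected query:
SELECT id, genre, rating FROM movies WHERE (genre = 'Horror' OR genre = 'Animation') AND rating > 5.1

Result:
id | genre     | rating
---+-----------+-------
1  | Horror    | 7.2   
2  | Animation | 6.5   
3  | Horror    | 8.6   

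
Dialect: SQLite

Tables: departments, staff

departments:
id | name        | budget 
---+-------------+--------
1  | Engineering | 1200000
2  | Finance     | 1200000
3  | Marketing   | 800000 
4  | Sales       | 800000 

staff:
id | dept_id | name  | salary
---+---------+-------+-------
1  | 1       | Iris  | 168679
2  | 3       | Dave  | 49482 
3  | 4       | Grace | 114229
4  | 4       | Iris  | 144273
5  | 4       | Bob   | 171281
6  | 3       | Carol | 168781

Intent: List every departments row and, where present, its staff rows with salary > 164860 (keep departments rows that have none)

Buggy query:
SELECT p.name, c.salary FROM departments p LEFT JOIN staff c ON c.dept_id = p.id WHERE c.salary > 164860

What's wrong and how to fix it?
Bug: A WHERE condition on the right-hand table after LEFT JOIN drops unmatched parents

Fix: Put 'c.salary > 164860' in the JOIN's ON clause instead of WHERE

Corrected query:
SELECT p.name, c.salary FROM departments p LEFT JOIN staff c ON c.dept_id = p.id AND c.salary > 164860

Result:
name        | salary
------------+-------
Engineering | 168679
Finance     | NULL  
Marketing   | 168781
Sales       | 171281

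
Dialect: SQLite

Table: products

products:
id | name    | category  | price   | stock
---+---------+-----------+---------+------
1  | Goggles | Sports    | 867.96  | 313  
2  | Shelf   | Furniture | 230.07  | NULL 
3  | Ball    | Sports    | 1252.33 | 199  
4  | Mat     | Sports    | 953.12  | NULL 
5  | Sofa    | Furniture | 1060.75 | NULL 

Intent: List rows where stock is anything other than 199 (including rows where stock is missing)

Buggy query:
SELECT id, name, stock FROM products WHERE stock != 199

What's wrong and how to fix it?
Bug: 'stock != 199' is unknown when stock is NULL, so NULL rows are silently excluded

Fix: Add an explicit OR stock IS NULL to include the missing-value rows

Corrected query:
SELECT id, name, stock FROM products WHERE stock != 199 OR stock IS NULL

Result:
id | name    | stock
---+---------+------
1  | Goggles | 313  
2  | Shelf   | NULL 
4  | Mat     | NULL 
5  | Sofa    | NULL 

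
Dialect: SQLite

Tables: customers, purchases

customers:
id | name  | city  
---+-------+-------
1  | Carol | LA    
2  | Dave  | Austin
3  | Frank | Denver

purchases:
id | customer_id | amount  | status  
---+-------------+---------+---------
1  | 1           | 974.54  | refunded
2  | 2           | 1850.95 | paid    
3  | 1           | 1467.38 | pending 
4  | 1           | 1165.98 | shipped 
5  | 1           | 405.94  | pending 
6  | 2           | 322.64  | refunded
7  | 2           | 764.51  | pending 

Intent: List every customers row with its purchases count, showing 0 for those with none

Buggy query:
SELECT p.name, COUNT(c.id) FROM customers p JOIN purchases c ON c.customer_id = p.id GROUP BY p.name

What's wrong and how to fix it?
Bug: An inner join excludes parents with zero children

Fix: Use LEFT JOIN so parents without children still appear (COUNT(c.id) gives 0)

Corrected query:
SELECT p.name, COUNT(c.id) FROM customers p LEFT JOIN purchases c ON c.customer_id = p.id GROUP BY p.name

Result:
name  | COUNT(c.id)
------+------------
Carol | 4          
Dave  | 3          
Frank | 0          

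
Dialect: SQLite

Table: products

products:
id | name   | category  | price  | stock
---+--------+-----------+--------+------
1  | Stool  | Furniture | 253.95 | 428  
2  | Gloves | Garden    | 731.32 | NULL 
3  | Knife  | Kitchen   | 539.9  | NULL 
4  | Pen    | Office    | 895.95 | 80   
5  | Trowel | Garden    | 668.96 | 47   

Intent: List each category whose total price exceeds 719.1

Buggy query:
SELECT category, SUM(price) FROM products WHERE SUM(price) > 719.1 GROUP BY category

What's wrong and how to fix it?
Bug: Aggregate functions cannot appear in a WHERE clause

Fix: Use HAVING (which filters groups after aggregation) instead of WHERE

Corrected query:
SELECT category, SUM(price) FROM products GROUP BY category HAVING SUM(price) > 719.1

Result:
category | SUM(price)
---------+-----------
Garden   | 1400.28   
Office   | 895.95    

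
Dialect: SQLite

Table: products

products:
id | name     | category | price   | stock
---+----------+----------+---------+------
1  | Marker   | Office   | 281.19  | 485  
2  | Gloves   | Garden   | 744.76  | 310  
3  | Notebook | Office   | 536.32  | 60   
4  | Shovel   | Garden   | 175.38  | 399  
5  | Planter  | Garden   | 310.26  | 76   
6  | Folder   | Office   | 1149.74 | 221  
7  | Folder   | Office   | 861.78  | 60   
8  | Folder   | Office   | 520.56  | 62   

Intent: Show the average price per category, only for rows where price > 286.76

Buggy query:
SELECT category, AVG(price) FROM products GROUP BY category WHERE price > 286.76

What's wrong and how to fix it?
Bug: WHERE cannot follow GROUP BY

Fix: Place WHERE between FROM and GROUP BY

Corrected query:
SELECT category, AVG(price) FROM products WHERE price > 286.76 GROUP BY category

Result:
category | AVG(price)
---------+-----------
Garden   | 527.51    
Office   | 767.1     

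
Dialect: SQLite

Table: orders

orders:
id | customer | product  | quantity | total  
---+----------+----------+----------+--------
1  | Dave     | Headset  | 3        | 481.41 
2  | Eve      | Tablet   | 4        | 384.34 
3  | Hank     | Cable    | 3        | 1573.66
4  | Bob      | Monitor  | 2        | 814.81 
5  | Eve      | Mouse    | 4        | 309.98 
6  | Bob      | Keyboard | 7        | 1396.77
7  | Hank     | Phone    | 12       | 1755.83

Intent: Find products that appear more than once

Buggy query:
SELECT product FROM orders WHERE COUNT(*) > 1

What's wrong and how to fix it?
Bug: WHERE can't reference COUNT(*); aggregates are computed after WHERE

Fix: GROUP BY product, then filter groups with HAVING COUNT(*) > 1

Corrected query:
SELECT product FROM orders GROUP BY product HAVING COUNT(*) > 1

Result:
(no rows)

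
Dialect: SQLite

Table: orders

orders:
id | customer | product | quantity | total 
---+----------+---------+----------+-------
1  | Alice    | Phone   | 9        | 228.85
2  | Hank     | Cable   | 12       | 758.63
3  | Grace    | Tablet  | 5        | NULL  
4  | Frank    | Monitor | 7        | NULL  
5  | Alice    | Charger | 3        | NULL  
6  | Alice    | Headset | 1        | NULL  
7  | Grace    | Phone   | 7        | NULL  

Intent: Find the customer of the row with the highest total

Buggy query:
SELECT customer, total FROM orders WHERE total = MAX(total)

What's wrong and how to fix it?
Bug: MAX(total) is an aggregate and cannot be used directly in WHERE

Fix: Wrap MAX in a scalar subquery so WHERE compares against a single value

Corrected query:
SELECT customer, total FROM orders WHERE total = (SELECT MAX(total) FROM orders)

Result:
customer | total 
---------+-------
Hank     | 758.63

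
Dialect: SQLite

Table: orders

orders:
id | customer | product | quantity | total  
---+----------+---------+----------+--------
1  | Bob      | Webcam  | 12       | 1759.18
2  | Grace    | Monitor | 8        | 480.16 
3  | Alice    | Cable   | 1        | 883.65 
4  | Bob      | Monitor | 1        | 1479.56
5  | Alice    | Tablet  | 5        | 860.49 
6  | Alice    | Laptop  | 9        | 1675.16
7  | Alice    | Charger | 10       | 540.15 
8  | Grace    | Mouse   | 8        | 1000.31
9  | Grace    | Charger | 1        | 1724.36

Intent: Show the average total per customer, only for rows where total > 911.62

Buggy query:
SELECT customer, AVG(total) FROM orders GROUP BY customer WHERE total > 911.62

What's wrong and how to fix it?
Bug: WHERE cannot follow GROUP BY

Fix: Move the WHERE clause before GROUP BY

Corrected query:
SELECT customer, AVG(total) FROM orders WHERE total > 911.62 GROUP BY customer

Result:
customer | AVG(total)
---------+-----------
Alice    | 1675.16   
Bob      | 1619.37   
Grace    | 1362.335  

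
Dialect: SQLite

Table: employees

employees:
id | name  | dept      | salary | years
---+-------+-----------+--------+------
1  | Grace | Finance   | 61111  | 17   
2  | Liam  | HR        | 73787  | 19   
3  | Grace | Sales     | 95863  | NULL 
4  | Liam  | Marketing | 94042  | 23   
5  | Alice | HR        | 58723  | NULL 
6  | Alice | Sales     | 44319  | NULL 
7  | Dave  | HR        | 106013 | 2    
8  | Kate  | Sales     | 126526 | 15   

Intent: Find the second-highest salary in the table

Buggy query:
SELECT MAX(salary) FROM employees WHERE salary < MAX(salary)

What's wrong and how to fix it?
Bug: The inner MAX is an aggregate inside WHERE, which is not allowed

Fix: Put the inner MAX in a scalar subquery

Corrected query:
SELECT MAX(salary) FROM employees WHERE salary < (SELECT MAX(salary) FROM employees)

Result:
MAX(salary)
-----------
106013     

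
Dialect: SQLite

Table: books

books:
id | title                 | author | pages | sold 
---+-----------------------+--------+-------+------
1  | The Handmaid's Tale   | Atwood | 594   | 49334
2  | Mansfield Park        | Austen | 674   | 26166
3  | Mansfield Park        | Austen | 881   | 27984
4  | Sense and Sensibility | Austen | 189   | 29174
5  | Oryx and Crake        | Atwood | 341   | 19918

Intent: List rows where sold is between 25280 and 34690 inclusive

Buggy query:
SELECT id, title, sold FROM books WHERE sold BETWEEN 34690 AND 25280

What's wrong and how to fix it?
Bug: The bounds are reversed; BETWEEN a AND b requires a <= b to match anything

Fix: Write BETWEEN 25280 AND 34690

Corrected query:
SELECT id, title, sold FROM books WHERE sold BETWEEN 25280 AND 34690

Result:
id | title                 | sold 
---+-----------------------+------
2  | Mansfield Park        | 26166
3  | Mansfield Park        | 27984
4  | Sense and Sensibility | 29174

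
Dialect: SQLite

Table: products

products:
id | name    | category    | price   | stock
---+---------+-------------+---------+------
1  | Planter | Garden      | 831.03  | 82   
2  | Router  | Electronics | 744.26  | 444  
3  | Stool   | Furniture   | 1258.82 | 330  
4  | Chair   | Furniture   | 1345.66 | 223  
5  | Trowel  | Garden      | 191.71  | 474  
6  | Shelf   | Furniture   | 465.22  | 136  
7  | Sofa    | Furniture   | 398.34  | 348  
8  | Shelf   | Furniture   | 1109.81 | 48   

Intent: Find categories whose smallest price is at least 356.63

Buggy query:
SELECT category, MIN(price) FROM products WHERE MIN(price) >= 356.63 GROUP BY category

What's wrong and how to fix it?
Bug: Aggregates like MIN are computed per group after WHERE runs

Fix: Use HAVING for the per-group MIN condition

Corrected query:
SELECT category, MIN(price) FROM products GROUP BY category HAVING MIN(price) >= 356.63

Result:
category    | MIN(price)
------------+-----------
Electronics | 744.26    
Furniture   | 398.34    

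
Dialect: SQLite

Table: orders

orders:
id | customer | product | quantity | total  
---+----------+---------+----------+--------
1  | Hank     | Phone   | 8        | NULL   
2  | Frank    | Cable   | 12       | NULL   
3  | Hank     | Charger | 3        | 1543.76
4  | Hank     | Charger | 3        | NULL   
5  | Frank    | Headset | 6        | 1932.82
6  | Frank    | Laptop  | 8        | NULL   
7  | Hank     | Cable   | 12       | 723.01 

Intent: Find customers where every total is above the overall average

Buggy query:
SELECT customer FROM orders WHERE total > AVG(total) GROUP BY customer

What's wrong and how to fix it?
Bug: WHERE evaluates per row before aggregation, so AVG() is unavailable

Fix: Use a subquery for AVG and a HAVING MIN(...) filter so the condition holds for every row in the group

Corrected query:
SELECT customer FROM orders GROUP BY customer HAVING MIN(total) > (SELECT AVG(total) FROM orders)

Result:
customer
--------
Frank   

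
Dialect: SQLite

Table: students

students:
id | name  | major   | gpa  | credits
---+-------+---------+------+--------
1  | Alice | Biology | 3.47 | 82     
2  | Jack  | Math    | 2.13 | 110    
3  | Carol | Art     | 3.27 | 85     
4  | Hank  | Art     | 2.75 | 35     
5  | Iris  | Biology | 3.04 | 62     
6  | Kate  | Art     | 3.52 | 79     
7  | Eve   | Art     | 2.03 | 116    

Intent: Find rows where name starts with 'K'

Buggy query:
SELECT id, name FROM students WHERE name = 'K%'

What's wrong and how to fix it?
Bug: Wildcards only work with LIKE; '=' treats '%' as a literal character

Fix: Replace '=' with LIKE so 'K%' is treated as a pattern

Corrected query:
SELECT id, name FROM students WHERE name LIKE 'K%'

Result:
id | name
---+-----
6  | Kate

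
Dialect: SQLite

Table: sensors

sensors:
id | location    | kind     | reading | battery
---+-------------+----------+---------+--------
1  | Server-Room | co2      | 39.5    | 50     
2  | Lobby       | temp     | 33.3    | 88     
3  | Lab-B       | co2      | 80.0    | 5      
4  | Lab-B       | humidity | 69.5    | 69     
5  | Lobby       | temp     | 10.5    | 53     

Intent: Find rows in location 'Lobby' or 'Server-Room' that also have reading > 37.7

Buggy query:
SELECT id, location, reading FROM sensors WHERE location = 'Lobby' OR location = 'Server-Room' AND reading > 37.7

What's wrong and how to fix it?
Bug: AND binds tighter than OR, so this parses as location = 'Lobby' OR (location = 'Server-Room' AND reading > 37.7)

Fix: Group the OR with parentheses (or use IN), then AND the threshold

Corrected query:
SELECT id, location, reading FROM sensors WHERE (location = 'Lobby' OR location = 'Server-Room') AND reading > 37.7

Result:
id | location    | reading
---+-------------+--------
1  | Server-Room | 39.5   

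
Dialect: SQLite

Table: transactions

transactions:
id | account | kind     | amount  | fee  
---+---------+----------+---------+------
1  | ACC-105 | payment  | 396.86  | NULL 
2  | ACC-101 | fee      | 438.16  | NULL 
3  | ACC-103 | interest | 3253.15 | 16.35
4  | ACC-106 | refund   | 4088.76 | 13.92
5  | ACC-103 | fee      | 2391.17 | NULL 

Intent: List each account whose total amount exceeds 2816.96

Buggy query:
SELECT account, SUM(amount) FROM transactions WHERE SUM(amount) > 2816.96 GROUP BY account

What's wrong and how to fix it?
Bug: WHERE runs before GROUP BY, so aggregates aren't available there

Fix: Use HAVING (which filters groups after aggregation) instead of WHERE

Corrected query:
SELECT account, SUM(amount) FROM transactions GROUP BY account HAVING SUM(amount) > 2816.96

Result:
account | SUM(amount)
--------+------------
ACC-103 | 5644.32    
ACC-106 | 4088.76    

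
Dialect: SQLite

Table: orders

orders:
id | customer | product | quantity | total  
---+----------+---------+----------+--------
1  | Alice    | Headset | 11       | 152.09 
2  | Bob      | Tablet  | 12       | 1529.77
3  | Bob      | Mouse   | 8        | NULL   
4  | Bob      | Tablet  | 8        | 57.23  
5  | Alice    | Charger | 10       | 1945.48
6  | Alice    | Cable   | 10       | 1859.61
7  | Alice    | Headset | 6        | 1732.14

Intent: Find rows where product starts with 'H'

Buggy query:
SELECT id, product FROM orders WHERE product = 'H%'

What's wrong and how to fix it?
Bug: '=' compares the literal string including the % character; pattern matching needs LIKE

Fix: Use LIKE for wildcard pattern matching

Corrected query:
SELECT id, product FROM orders WHERE product LIKE 'H%'

Result:
id | product
---+--------
1  | Headset
7  | Headset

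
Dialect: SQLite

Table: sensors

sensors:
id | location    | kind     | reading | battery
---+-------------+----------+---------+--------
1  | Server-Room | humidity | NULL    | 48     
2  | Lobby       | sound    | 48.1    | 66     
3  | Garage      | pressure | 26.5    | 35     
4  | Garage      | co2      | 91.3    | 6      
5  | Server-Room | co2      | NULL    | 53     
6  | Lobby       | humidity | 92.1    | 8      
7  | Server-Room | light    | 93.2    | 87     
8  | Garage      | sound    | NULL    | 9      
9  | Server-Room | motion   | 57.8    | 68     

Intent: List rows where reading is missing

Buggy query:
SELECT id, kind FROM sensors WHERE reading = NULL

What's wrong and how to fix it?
Bug: Comparing to NULL with '=' never matches; NULL = NULL is unknown, not true

Fix: Replace '= NULL' with 'IS NULL'

Corrected query:
SELECT id, kind FROM sensors WHERE reading IS NULL

Result:
id | kind    
---+---------
1  | humidity
5  | co2     
8  | sound   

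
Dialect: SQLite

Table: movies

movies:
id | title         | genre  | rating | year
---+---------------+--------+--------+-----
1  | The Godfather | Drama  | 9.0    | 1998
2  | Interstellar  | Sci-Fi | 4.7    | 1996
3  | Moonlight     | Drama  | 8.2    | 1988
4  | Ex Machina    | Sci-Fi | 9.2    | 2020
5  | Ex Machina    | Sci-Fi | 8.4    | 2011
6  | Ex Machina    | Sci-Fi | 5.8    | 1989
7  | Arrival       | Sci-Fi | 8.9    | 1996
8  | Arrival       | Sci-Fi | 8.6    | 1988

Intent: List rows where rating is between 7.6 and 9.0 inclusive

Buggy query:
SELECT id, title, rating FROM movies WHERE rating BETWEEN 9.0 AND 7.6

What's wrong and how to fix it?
Bug: BETWEEN expects the lower bound first; with 9.0 AND 7.6 the range is empty

Fix: Swap the bounds so the smaller value comes first

Corrected query:
SELECT id, title, rating FROM movies WHERE rating BETWEEN 7.6 AND 9.0

Result:
id | title         | rating
---+---------------+-------
1  | The Godfather | 9     
3  | Moonlight     | 8.2   
5  | Ex Machina    | 8.4   
7  | Arrival       | 8.9   
8  | Arrival       | 8.6   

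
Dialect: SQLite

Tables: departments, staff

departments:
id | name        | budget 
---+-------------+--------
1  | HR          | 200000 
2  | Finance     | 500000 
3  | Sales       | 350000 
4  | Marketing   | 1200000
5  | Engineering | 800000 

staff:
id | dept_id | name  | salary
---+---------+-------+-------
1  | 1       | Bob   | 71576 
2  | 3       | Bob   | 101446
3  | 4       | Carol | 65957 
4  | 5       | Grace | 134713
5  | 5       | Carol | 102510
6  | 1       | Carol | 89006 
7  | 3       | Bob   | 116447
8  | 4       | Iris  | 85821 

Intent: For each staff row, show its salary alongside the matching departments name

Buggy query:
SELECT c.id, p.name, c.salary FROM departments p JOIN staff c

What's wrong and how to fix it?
Bug: JOIN with no ON clause produces a cartesian product; every staff row pairs with every departments row

Fix: Add ON c.dept_id = p.id to the JOIN

Corrected query:
SELECT c.id, p.name, c.salary FROM departments p JOIN staff c ON c.dept_id = p.id

Result:
id | name        | salary
---+-------------+-------
1  | HR          | 71576 
2  | Sales       | 101446
3  | Marketing   | 65957 
4  | Engineering | 134713
5  | Engineering | 102510
6  | HR          | 89006 
7  | Sales       | 116447
8  | Marketing   | 85821 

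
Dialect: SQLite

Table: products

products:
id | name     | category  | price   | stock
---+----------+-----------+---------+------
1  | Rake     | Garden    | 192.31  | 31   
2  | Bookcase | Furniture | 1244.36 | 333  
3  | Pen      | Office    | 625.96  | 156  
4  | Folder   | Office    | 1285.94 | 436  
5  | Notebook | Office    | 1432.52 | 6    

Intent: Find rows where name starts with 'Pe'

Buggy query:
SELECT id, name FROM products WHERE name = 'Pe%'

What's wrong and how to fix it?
Bug: '=' compares the literal string including the % character; pattern matching needs LIKE

Fix: Use LIKE for wildcard pattern matching

Corrected query:
SELECT id, name FROM products WHERE name LIKE 'Pe%'

Result:
id | name
---+-----
3  | Pen 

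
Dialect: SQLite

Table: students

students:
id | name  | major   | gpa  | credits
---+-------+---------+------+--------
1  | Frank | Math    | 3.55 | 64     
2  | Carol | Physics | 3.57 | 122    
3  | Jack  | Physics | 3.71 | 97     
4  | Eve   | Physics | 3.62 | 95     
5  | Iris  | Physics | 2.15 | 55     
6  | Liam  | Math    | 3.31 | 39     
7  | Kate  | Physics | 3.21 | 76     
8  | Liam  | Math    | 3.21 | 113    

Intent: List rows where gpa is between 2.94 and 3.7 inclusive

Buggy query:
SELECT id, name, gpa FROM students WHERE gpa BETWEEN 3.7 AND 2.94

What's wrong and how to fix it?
Bug: BETWEEN expects the lower bound first; with 3.7 AND 2.94 the range is empty

Fix: Write BETWEEN 2.94 AND 3.7

Corrected query:
SELECT id, name, gpa FROM students WHERE gpa BETWEEN 2.94 AND 3.7

Result:
id | name  | gpa 
---+-------+-----
1  | Frank | 3.55
2  | Carol | 3.57
4  | Eve   | 3.62
6  | Liam  | 3.31
7  | Kate  | 3.21
8  | Liam  | 3.21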